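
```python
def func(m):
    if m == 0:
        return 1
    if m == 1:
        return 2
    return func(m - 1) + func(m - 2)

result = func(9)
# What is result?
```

Build up from base cases: func(0)=1, func(1)=2, func(2)=3, func(3)=5, func(4)=8, func(5)=13, func(6)=21, ..., func(9)=89

Answer: 89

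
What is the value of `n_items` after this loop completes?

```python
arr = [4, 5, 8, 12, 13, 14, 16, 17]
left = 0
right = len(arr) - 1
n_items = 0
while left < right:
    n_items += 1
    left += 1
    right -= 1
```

Iterations until pointers meet (list length 8)
`n_items` takes the values: 0 → 1 → 2 → 3 → 4

Answer: 4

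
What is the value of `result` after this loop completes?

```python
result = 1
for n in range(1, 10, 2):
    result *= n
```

Product of 1, 3, 5, ... up to 9
`result` takes the values: 1 → 3 → 15 → 105 → 945

Answer: 945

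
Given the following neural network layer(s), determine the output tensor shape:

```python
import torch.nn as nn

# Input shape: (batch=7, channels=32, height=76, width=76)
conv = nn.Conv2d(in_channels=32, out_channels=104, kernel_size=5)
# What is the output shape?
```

Input: (7, 32, 76, 76) -> Output: (7, 104, 72, 72)

Answer: (7, 104, 72, 72)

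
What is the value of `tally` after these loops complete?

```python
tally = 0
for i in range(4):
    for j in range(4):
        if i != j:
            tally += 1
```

4² - 4 (exclude diagonal)
`tally` takes the values: 0 → 1 → 2 → 3 → 4 → 5 → 6 → 7 → 8 → 9 → 10 → 11 → 12

Answer: 12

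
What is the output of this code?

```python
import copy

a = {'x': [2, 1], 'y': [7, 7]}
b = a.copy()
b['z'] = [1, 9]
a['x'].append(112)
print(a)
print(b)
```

Key concept: shallow copy of dict with mutable values.
Step by step:
`a = {'x': [2, 1], 'y': [7, 7]}` → a = {'x': [2, 1], 'y': [7, 7]}
`b = a.copy()` → b = {'x': [2, 1], 'y': [7, 7]}
`b['z'] = [1, 9]` → b = {'x': [2, 1], 'y': [7, 7], 'z': [1, 9]}
`a['x'].append(112)` → a = {'x': [2, 1, 112], 'y': [7, 7]}; b = {'x': [2, 1, 112], 'y': [7, 7], 'z': [1, 9]}
`print(a)` → prints {'x': [2, 1, 112], 'y': [7, 7]}
`print(b)` → prints {'x': [2, 1, 112], 'y': [7, 7], 'z': [1, 9]}

Answer:
{'x': [2, 1, 112], 'y': [7, 7]}
{'x': [2, 1, 112], 'y': [7, 7], 'z': [1, 9]}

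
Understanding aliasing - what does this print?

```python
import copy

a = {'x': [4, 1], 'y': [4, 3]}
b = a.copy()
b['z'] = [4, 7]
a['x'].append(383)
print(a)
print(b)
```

Key concept: shallow copy of dict with mutable values.
Step by step:
`a = {'x': [4, 1], 'y': [4, 3]}` → a = {'x': [4, 1], 'y': [4, 3]}
`b = a.copy()` → b = {'x': [4, 1], 'y': [4, 3]}
`b['z'] = [4, 7]` → b = {'x': [4, 1], 'y': [4, 3], 'z': [4, 7]}
`a['x'].append(383)` → a = {'x': [4, 1, 383], 'y': [4, 3]}; b = {'x': [4, 1, 383], 'y': [4, 3], 'z': [4, 7]}
`print(a)` → prints {'x': [4, 1, 383], 'y': [4, 3]}
`print(b)` → prints {'x': [4, 1, 383], 'y': [4, 3], 'z': [4, 7]}

Answer:
{'x': [4, 1, 383], 'y': [4, 3]}
{'x': [4, 1, 383], 'y': [4, 3], 'z': [4, 7]}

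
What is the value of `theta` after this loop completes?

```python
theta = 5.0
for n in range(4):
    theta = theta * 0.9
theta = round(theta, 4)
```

Exponential decay: 5.0 * 0.9^4
`theta` takes the values: 5.0 → 4.5 → 4.05 → 3.645 → 3.2805

Answer: 3.2805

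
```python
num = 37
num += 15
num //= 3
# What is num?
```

Trace:
`num = 37` → num = 37
`num += 15` → num = 52
`num //= 3` → num = 17
So num = 17

Answer: 17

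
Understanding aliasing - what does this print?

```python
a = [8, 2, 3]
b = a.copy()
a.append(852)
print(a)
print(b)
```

Key concept: list.copy() creates independent copy.
Step by step:
`a = [8, 2, 3]` → a = [8, 2, 3]
`b = a.copy()` → b = [8, 2, 3]
`a.append(852)` → a = [8, 2, 3, 852]
`print(a)` → prints [8, 2, 3, 852]
`print(b)` → prints [8, 2, 3]

Answer:
[8, 2, 3, 852]
[8, 2, 3]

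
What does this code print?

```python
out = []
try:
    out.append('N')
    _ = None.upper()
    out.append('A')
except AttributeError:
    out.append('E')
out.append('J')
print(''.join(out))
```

Execution trace: 'N' (try body) → 'E' (except AttributeError) → 'J' (after the try/except). Output: NEJ

Answer: NEJ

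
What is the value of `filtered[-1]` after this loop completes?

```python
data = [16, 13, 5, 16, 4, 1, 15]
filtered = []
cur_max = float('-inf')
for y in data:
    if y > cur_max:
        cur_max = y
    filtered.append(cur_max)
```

Running max ends at 16
`filtered` takes the values: [] → [16] → [16, 16] → [16, 16, 16] → [16, 16, 16, 16] → [16, 16, 16, 16, 16] → [16, 16, 16, 16, 16, 16] → [16, 16, 16, 16, 16, 16, 16]
So `filtered[-1]` = 16

Answer: 16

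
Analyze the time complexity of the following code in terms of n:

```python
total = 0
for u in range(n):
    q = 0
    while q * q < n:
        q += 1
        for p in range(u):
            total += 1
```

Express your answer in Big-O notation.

Each loop level contributes: n × √n × n. Multiplying the contributions gives O(n^2√n).

Answer: O(n^2√n)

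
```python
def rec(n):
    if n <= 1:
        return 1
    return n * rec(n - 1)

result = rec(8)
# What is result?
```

rec(8) = 8 * 7 * 6 * 5 * 4 * 3 * 2 * 1 = 40320

Answer: 40320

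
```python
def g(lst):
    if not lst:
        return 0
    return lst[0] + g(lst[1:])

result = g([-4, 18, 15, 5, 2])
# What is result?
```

(-4) + 18 + 15 + 5 + 2 + 0 = 36

Answer: 36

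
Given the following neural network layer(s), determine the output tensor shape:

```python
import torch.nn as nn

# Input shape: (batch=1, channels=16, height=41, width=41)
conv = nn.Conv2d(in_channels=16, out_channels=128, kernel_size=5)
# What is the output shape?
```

Input: (1, 16, 41, 41) -> Output: (1, 128, 37, 37)

Answer: (1, 128, 37, 37)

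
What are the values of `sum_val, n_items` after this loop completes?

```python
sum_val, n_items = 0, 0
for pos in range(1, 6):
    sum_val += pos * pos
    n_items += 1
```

Sum of squares and count
`sum_val, n_items` takes the values: (0, 0) → (1, 0) → (1, 1) → (5, 1) → (5, 2) → (14, 2) → (14, 3) → (30, 3) → (30, 4) → (55, 4) → (55, 5)

Answer: 55, 5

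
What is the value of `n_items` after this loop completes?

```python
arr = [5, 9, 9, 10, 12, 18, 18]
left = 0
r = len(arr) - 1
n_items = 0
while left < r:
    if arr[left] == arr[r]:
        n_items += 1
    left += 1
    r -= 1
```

Count matching pairs from ends
`n_items` takes the values: 0

Answer: 0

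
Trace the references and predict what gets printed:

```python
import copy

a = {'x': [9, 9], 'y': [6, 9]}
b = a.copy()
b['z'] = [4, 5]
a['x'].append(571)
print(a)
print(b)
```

Key concept: shallow copy of dict with mutable values.
Step by step:
`a = {'x': [9, 9], 'y': [6, 9]}` → a = {'x': [9, 9], 'y': [6, 9]}
`b = a.copy()` → b = {'x': [9, 9], 'y': [6, 9]}
`b['z'] = [4, 5]` → b = {'x': [9, 9], 'y': [6, 9], 'z': [4, 5]}
`a['x'].append(571)` → a = {'x': [9, 9, 571], 'y': [6, 9]}; b = {'x': [9, 9, 571], 'y': [6, 9], 'z': [4, 5]}
`print(a)` → prints {'x': [9, 9, 571], 'y': [6, 9]}
`print(b)` → prints {'x': [9, 9, 571], 'y': [6, 9], 'z': [4, 5]}

Answer:
{'x': [9, 9, 571], 'y': [6, 9]}
{'x': [9, 9, 571], 'y': [6, 9], 'z': [4, 5]}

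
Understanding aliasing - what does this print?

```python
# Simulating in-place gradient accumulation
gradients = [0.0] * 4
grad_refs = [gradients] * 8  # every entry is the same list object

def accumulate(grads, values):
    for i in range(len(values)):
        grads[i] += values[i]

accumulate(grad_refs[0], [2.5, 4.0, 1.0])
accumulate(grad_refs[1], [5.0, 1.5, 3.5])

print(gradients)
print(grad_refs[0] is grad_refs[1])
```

Key concept: gradient accumulation aliasing.
Step by step:
`gradients = [0.0] * 4` → gradients = [0.0, 0.0, 0.0, 0.0]
`grad_refs = [gradients] * 8` → grad_refs = [[0.0, 0.0, 0.0, 0.0], [0.0, 0.0, 0.0, 0.0], [0.0, 0.0, 0.0, 0.0], [0.0, 0.0, 0.0, 0.0], [0.0, 0.0, 0.0, 0.0], [0.0, 0.0, 0.0, 0.0], [0.0, 0.0, 0.0, 0.0], [0.0, 0.0, 0.0, 0.0]]
`accumulate(grad_refs[0], [2.5, 4.0, 1.0])` → gradients = [2.5, 4.0, 1.0, 0.0]; grad_refs = [[2.5, 4.0, 1.0, 0.0], [2.5, 4.0, 1.0, 0.0], [2.5, 4.0, 1.0, 0.0], [2.5, 4.0, 1.0, 0.0], [2.5, 4.0, 1.0, 0.0], [2.5, 4.0, 1.0, 0.0], [2.5, 4.0, 1.0, 0.0], [2.5, 4.0, 1.0, 0.0]]
`accumulate(grad_refs[1], [5.0, 1.5, 3.5])` → gradients = [7.5, 5.5, 4.5, 0.0]; grad_refs = [[7.5, 5.5, 4.5, 0.0], [7.5, 5.5, 4.5, 0.0], [7.5, 5.5, 4.5, 0.0], [7.5, 5.5, 4.5, 0.0], [7.5, 5.5, 4.5, 0.0], [7.5, 5.5, 4.5, 0.0], [7.5, 5.5, 4.5, 0.0], [7.5, 5.5, 4.5, 0.0]]
`print(gradients)` → prints [7.5, 5.5, 4.5, 0.0]
`print(grad_refs[0] is grad_refs[1])` → prints True

Answer:
[7.5, 5.5, 4.5, 0.0]
True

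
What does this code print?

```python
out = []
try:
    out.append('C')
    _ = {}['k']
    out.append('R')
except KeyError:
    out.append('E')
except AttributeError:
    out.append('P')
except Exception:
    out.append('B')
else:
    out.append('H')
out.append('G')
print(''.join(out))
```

Execution trace: 'C' (try body) → 'E' (except KeyError) → 'G' (after the try/except). Output: CEG

Answer: CEG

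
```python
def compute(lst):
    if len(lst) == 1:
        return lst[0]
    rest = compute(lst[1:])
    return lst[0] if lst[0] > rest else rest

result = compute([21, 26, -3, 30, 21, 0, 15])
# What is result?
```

Recursive max over [21, 26, -3, 30, 21, 0, 15] = 30

Answer: 30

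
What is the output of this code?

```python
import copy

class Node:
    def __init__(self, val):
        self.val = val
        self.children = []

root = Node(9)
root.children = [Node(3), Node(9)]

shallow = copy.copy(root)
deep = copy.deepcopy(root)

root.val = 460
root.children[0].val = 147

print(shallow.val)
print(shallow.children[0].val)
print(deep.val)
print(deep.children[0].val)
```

Key concept: deep copy with custom objects.
Step by step:
`root = Node(9)` → root = Node(val=9, children=[])
`root.children = [Node(3), Node(9)]` → root = Node(val=9, children=[Node(val=3, children=[]), Node(val=9, children=[])])
`shallow = copy.copy(root)` → shallow = Node(val=9, children=[Node(val=3, children=[]), Node(val=9, children=[])])
`deep = copy.deepcopy(root)` → deep = Node(val=9, children=[Node(val=3, children=[]), Node(val=9, children=[])])
`root.val = 460` → root = Node(val=460, children=[Node(val=3, children=[]), Node(val=9, children=[])])
`root.children[0].val = 147` → root = Node(val=460, children=[Node(val=147, children=[]), Node(val=9, children=[])]); shallow = Node(val=9, children=[Node(val=147, children=[]), Node(val=9, children=[])])
`print(shallow.val)` → prints 9
`print(shallow.children[0].val)` → prints 147
`print(deep.val)` → prints 9
`print(deep.children[0].val)` → prints 3

Answer:
9
147
9
3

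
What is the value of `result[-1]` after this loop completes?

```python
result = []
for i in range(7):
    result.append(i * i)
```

Last element of squares 0 to 6
`result` takes the values: [] → [0] → [0, 1] → [0, 1, 4] → [0, 1, 4, 9] → [0, 1, 4, 9, 16] → [0, 1, 4, 9, 16, 25] → [0, 1, 4, 9, 16, 25, 36]
So `result[-1]` = 36

Answer: 36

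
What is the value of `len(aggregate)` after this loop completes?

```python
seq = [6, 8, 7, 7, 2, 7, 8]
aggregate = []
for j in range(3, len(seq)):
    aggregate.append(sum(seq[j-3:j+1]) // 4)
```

Number of 4-element averages
`aggregate` takes the values: [] → [7] → [7, 6] → [7, 6, 5] → [7, 6, 5, 6]
So `len(aggregate)` = 4

Answer: 4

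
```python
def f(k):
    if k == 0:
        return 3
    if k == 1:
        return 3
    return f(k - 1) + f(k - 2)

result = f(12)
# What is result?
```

Build up from base cases: f(0)=3, f(1)=3, f(2)=6, f(3)=9, f(4)=15, f(5)=24, f(6)=39, ..., f(12)=699

Answer: 699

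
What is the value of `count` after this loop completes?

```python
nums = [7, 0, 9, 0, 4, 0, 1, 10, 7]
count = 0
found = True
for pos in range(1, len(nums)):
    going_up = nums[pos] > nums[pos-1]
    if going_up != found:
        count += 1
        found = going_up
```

Count direction changes in [7, 0, 9, 0, 4, 0, 1, 10, 7]
`count` takes the values: 0 → 1 → 2 → 3 → 4 → 5 → 6 → 7

Answer: 7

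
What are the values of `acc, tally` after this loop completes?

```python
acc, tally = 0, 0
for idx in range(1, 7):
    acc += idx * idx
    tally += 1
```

Sum of squares and count
`acc, tally` takes the values: (0, 0) → (1, 0) → (1, 1) → (5, 1) → (5, 2) → (14, 2) → (14, 3) → (30, 3) → (30, 4) → (55, 4) → (55, 5) → (91, 5) → (91, 6)

Answer: 91, 6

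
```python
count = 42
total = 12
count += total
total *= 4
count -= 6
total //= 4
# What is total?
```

Trace:
`count = 42` → count = 42
`total = 12` → total = 12
`count += total` → count = 54
`total *= 4` → total = 48
`count -= 6` → count = 48
`total //= 4` → total = 12
So total = 12

Answer: 12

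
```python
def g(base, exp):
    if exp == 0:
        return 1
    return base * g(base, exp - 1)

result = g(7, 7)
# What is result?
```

g(7, 7) = 7 * 7 * 7 * 7 * 7 * 7 * 7 = 823543

Answer: 823543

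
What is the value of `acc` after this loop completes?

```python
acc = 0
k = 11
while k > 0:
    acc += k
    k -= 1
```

Sum 11 down to 1
`acc` takes the values: 0 → 11 → 21 → 30 → 38 → 45 → 51 → 56 → 60 → 63 → 65 → 66

Answer: 66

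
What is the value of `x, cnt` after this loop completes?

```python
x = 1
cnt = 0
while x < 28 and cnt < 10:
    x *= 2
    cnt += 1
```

Double until >= 28 or 10 iterations
`x, cnt` takes the values: (1, 0) → (2, 0) → (2, 1) → (4, 1) → (4, 2) → (8, 2) → (8, 3) → (16, 3) → (16, 4) → (32, 4) → (32, 5)

Answer: 32, 5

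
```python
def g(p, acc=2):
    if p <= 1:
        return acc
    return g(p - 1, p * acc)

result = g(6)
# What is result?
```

Accumulator trace (n, acc): (6, 2) -> (5, 12) -> (4, 60) -> (3, 240) -> (2, 720) -> (1, 1440) -> return 1440

Answer: 1440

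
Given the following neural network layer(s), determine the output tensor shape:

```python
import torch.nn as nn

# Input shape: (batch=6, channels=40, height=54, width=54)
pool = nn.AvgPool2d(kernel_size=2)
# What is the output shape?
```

Input: (6, 40, 54, 54) -> Output: (6, 40, 27, 27)

Answer: (6, 40, 27, 27)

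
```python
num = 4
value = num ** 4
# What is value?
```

Trace:
`num = 4` → num = 4
`value = num ** 4` → value = 256
So value = 256

Answer: 256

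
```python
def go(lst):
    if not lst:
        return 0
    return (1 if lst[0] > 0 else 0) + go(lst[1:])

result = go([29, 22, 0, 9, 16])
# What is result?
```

Count of positive elements in [29, 22, 0, 9, 16] = 4

Answer: 4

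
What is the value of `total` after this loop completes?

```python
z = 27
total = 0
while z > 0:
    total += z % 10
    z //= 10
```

Sum digits of 27
`total` takes the values: 0 → 7 → 9

Answer: 9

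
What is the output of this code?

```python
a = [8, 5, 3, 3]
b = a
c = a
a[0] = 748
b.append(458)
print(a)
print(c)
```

Key concept: multiple aliases.
Step by step:
`a = [8, 5, 3, 3]` → a = [8, 5, 3, 3]
`b = a` → b = [8, 5, 3, 3] (same object as a)
`c = a` → c = [8, 5, 3, 3] (same object as a, b)
`a[0] = 748` → a = [748, 5, 3, 3] (same object as b, c); b = [748, 5, 3, 3] (same object as a, c); c = [748, 5, 3, 3] (same object as a, b)
`b.append(458)` → a = [748, 5, 3, 3, 458] (same object as b, c); b = [748, 5, 3, 3, 458] (same object as a, c); c = [748, 5, 3, 3, 458] (same object as a, b)
`print(a)` → prints [748, 5, 3, 3, 458]
`print(c)` → prints [748, 5, 3, 3, 458]

Answer:
[748, 5, 3, 3, 458]
[748, 5, 3, 3, 458]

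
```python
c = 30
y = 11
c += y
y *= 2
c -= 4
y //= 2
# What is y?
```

Trace:
`c = 30` → c = 30
`y = 11` → y = 11
`c += y` → c = 41
`y *= 2` → y = 22
`c -= 4` → c = 37
`y //= 2` → y = 11
So y = 11

Answer: 11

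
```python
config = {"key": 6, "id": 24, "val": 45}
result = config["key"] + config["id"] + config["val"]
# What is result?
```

Trace:
`config = {"key": 6, "id": 24, "val": 45}` → config = {'key': 6, 'id': 24, 'val': 45}
`result = config["key"] + config["id"] + config["val"]` → result = 75
So result = 75

Answer: 75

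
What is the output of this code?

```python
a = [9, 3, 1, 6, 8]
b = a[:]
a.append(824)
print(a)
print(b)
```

Key concept: slice [:] creates copy.
Step by step:
`a = [9, 3, 1, 6, 8]` → a = [9, 3, 1, 6, 8]
`b = a[:]` → b = [9, 3, 1, 6, 8]
`a.append(824)` → a = [9, 3, 1, 6, 8, 824]
`print(a)` → prints [9, 3, 1, 6, 8, 824]
`print(b)` → prints [9, 3, 1, 6, 8]

Answer:
[9, 3, 1, 6, 8, 824]
[9, 3, 1, 6, 8]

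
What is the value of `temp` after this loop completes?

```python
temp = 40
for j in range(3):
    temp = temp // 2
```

Halve 3 times: 40 // 2^3 = 5
`temp` takes the values: 40 → 20 → 10 → 5

Answer: 5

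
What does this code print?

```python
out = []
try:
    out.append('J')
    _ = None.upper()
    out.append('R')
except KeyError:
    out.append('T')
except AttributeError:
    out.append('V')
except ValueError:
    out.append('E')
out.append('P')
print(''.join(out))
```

Execution trace: 'J' (try body) → 'V' (except AttributeError) → 'P' (after the try/except). Output: JVP

Answer: JVP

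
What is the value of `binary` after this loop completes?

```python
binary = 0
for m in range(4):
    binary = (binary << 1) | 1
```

Build 4 consecutive 1-bits: 0b1111
`binary` takes the values: 0 → 1 → 3 → 7 → 15

Answer: 15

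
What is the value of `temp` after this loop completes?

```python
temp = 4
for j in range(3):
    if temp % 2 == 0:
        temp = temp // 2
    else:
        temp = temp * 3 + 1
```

Collatz-style transformation from 4
`temp` takes the values: 4 → 2 → 1 → 4

Answer: 4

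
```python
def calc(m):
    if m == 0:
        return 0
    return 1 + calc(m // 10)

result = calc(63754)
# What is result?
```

Count of digits of 63754: 5

Answer: 5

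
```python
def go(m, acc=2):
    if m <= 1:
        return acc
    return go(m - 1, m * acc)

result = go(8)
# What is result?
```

Accumulator trace (n, acc): (8, 2) -> (7, 16) -> (6, 112) -> (5, 672) -> (4, 3360) -> (3, 13440) -> (2, 40320) -> (1, 80640) -> return 80640

Answer: 80640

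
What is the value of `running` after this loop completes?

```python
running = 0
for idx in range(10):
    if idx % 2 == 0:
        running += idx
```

Sum of even numbers 0 to 9
`running` takes the values: 0 → 2 → 6 → 12 → 20

Answer: 20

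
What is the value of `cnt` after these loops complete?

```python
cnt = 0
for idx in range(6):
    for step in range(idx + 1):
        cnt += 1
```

Triangle: 1 + 2 + ... + 6
`cnt` takes the values: 0 → 1 → 2 → 3 → 4 → 5 → 6 → 7 → 8 → 9 → 10 → 11 → 12 → 13 → 14 → 15 → 16 → 17 → 18 → 19 → 20 → 21

Answer: 21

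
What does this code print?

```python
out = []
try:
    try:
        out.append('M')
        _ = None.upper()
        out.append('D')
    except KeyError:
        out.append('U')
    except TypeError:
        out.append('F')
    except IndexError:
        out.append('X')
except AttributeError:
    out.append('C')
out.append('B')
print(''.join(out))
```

Execution trace: 'M' (inner try body) → 'C' (outer except AttributeError) → 'B' (after the try/except). Output: MCB

Answer: MCB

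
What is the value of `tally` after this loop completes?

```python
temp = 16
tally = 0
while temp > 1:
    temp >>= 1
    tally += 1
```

Count right shifts until 1
`tally` takes the values: 0 → 1 → 2 → 3 → 4

Answer: 4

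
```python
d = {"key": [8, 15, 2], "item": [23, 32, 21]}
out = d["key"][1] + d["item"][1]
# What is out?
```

Trace:
`d = {"key": [8, 15, 2], "item": [23, 32, 21]}` → d = {'key': [8, 15, 2], 'item': [23, 32, 21]}
`out = d["key"][1] + d["item"][1]` → out = 47
So out = 47

Answer: 47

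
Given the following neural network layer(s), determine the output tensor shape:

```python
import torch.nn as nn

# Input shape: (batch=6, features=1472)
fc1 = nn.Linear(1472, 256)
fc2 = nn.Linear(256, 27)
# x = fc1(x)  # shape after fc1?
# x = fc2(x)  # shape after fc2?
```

Input: (6, 1472) -> after fc1: (6, 256) -> Output: (6, 27)

Answer: (6, 27)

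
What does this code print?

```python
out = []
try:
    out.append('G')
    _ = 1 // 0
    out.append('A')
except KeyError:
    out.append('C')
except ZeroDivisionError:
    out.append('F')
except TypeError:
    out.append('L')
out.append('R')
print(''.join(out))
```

Execution trace: 'G' (try body) → 'F' (except ZeroDivisionError) → 'R' (after the try/except). Output: GFR

Answer: GFR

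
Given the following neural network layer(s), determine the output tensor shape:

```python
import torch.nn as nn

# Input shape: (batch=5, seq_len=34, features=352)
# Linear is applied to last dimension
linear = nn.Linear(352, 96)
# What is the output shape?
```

Input: (5, 34, 352) -> Output: (5, 34, 96)

Answer: (5, 34, 96)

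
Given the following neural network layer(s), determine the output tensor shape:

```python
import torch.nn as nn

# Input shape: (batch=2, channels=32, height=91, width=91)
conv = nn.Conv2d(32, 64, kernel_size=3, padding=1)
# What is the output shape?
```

Input: (2, 32, 91, 91) -> Output: (2, 64, 91, 91)

Answer: (2, 64, 91, 91)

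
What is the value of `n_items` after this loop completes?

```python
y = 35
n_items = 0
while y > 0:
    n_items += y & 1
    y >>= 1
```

Count set bits in 35 (binary: 0b100011)
`n_items` takes the values: 0 → 1 → 2 → 3

Answer: 3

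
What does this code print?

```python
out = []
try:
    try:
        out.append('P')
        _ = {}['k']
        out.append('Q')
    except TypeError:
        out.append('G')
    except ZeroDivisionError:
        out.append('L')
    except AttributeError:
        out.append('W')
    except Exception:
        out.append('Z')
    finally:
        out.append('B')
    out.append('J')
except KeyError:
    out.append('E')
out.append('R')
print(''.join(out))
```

Execution trace: 'P' (inner try body) → 'Z' (inner except Exception) → 'B' (inner finally) → 'J' (try body, no exception) → 'R' (after the try/except). Output: PZBJR

Answer: PZBJR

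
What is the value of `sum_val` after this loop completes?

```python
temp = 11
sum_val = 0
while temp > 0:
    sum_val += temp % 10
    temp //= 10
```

Sum digits of 11
`sum_val` takes the values: 0 → 1 → 2

Answer: 2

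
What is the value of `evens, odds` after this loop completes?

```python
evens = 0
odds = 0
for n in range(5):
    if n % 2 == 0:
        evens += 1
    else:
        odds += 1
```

Count evens and odds in range(5)
`evens, odds` takes the values: (0, 0) → (1, 0) → (1, 1) → (2, 1) → (2, 2) → (3, 2)

Answer: 3, 2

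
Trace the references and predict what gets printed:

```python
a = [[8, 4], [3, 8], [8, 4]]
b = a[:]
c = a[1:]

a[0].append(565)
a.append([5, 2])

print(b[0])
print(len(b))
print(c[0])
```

Key concept: slice with nested mutation.
Step by step:
`a = [[8, 4], [3, 8], [8, 4]]` → a = [[8, 4], [3, 8], [8, 4]]
`b = a[:]` → b = [[8, 4], [3, 8], [8, 4]]
`c = a[1:]` → c = [[3, 8], [8, 4]]
`a[0].append(565)` → a = [[8, 4, 565], [3, 8], [8, 4]]; b = [[8, 4, 565], [3, 8], [8, 4]]
`a.append([5, 2])` → a = [[8, 4, 565], [3, 8], [8, 4], [5, 2]]
`print(b[0])` → prints [8, 4, 565]
`print(len(b))` → prints 3
`print(c[0])` → prints [3, 8]

Answer:
[8, 4, 565]
3
[3, 8]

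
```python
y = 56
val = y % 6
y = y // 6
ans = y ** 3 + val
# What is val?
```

Trace:
`y = 56` → y = 56
`val = y % 6` → val = 2
`y = y // 6` → y = 9
`ans = y ** 3 + val` → ans = 731
So val = 2

Answer: 2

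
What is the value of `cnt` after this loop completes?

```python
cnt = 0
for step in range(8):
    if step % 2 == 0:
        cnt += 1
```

Count numbers divisible by 2 in range(8)
`cnt` takes the values: 0 → 1 → 2 → 3 → 4

Answer: 4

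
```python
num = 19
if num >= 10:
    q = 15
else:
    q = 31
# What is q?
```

Trace:
`num = 19` → num = 19
`if num >= 10: ...` → num >= 10 is True → q = 15
So q = 15

Answer: 15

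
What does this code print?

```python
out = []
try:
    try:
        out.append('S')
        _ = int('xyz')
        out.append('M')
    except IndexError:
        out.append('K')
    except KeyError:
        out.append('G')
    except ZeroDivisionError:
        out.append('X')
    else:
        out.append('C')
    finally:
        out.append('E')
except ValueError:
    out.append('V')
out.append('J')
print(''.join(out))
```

Execution trace: 'S' (try body) → 'E' (finally) → 'V' (outer except ValueError) → 'J' (after the try/except). Output: SEVJ

Answer: SEVJ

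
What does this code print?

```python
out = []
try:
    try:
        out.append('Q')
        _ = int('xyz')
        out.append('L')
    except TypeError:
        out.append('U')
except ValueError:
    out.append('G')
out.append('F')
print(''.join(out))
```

Execution trace: 'Q' (try body) → 'G' (outer except ValueError) → 'F' (after the try/except). Output: QGF

Answer: QGF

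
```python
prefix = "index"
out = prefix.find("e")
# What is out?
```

Trace:
`prefix = "index"` → prefix = 'index'
`out = prefix.find("e")` → out = 3
So out = 3

Answer: 3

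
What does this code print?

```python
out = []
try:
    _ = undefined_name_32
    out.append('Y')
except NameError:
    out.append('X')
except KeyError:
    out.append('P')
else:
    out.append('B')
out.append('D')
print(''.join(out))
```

Execution trace: 'X' (except NameError) → 'D' (after the try/except). Output: XD

Answer: XD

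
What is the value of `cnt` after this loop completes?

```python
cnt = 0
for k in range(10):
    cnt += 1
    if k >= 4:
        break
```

Loop breaks when k reaches 4, cnt is 5
`cnt` takes the values: 0 → 1 → 2 → 3 → 4 → 5

Answer: 5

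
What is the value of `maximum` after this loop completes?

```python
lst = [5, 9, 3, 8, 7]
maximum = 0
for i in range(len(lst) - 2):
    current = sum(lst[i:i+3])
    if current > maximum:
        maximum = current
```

Max sum of 3-element window in [5, 9, 3, 8, 7]
`maximum` takes the values: 0 → 17 → 20

Answer: 20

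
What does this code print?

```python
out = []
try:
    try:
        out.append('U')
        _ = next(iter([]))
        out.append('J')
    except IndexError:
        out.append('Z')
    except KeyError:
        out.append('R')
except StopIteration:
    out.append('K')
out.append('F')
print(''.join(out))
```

Execution trace: 'U' (try body) → 'K' (outer except StopIteration) → 'F' (after the try/except). Output: UKF

Answer: UKF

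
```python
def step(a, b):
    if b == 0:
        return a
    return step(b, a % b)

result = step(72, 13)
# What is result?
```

step(72, 13) -> step(13, 7) -> step(7, 6) -> step(6, 1) -> step(1, 0) -> 1

Answer: 1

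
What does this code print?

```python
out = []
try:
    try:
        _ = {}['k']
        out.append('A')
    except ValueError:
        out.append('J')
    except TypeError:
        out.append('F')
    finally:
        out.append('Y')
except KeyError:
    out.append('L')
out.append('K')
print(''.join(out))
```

Execution trace: 'Y' (finally) → 'L' (outer except KeyError) → 'K' (after the try/except). Output: YLK

Answer: YLK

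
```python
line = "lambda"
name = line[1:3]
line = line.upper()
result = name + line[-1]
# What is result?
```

Trace:
`line = "lambda"` → line = 'lambda'
`name = line[1:3]` → name = 'am'
`line = line.upper()` → line = 'LAMBDA'
`result = name + line[-1]` → result = 'amA'
So result = 'amA'

Answer: 'amA'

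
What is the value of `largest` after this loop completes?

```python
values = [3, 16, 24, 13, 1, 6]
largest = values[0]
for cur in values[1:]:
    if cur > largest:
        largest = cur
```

Maximum of [3, 16, 24, 13, 1, 6]
`largest` takes the values: 3 → 16 → 24

Answer: 24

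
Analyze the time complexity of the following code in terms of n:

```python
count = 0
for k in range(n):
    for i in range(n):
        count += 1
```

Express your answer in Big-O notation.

Each loop level contributes: n × n. Multiplying the contributions gives O(n^2).

Answer: O(n^2)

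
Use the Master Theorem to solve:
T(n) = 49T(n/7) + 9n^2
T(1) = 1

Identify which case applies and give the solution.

a=49, b=7, f(n)=9n^2. log_7(49) = 2. Since c=2 = 2, Case 2 applies: T(n) = Θ(n^log_b(a) · log n) = O(n^2 log n).

Answer: O(n^2 log n) - Case 2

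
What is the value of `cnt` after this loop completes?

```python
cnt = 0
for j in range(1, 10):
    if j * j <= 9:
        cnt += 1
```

Count numbers where j² ≤ 9
`cnt` takes the values: 0 → 1 → 2 → 3

Answer: 3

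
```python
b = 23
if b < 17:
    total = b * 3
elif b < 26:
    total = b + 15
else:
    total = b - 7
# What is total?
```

Trace:
`b = 23` → b = 23
`if b < 17: ...` → b < 17 is False, b < 26 is True → total = 38
So total = 38

Answer: 38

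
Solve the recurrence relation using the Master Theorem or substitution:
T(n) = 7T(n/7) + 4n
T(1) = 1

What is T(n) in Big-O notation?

By Master Theorem: a=7, b=7, f(n)=4n. Since log_7(7) = 1 and f(n) = Θ(n^1), Case 2 applies. T(n) = O(n log n).

Answer: O(n log n)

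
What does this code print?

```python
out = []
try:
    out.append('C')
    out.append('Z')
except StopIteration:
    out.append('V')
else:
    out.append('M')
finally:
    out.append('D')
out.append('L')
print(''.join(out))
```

Execution trace: 'C' (try body) → 'Z' (try body, no exception) → 'M' (else) → 'D' (finally) → 'L' (after the try/except). Output: CZMDL

Answer: CZMDL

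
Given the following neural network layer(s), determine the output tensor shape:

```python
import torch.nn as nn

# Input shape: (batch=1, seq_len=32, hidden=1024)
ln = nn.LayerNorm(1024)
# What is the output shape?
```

Input: (1, 32, 1024) -> Output: (1, 32, 1024)

Answer: (1, 32, 1024)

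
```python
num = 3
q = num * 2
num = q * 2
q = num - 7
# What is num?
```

Trace:
`num = 3` → num = 3
`q = num * 2` → q = 6
`num = q * 2` → num = 12
`q = num - 7` → q = 5
So num = 12

Answer: 12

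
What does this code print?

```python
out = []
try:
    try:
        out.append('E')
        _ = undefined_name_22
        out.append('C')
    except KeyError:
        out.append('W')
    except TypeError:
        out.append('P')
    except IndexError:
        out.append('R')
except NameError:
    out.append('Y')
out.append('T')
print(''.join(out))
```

Execution trace: 'E' (try body) → 'Y' (outer except NameError) → 'T' (after the try/except). Output: EYT

Answer: EYT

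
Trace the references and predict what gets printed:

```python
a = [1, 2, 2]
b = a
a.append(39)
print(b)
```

Key concept: basic list aliasing.
Step by step:
`a = [1, 2, 2]` → a = [1, 2, 2]
`b = a` → b = [1, 2, 2] (same object as a)
`a.append(39)` → a = [1, 2, 2, 39] (same object as b); b = [1, 2, 2, 39] (same object as a)
`print(b)` → prints [1, 2, 2, 39]

Answer: [1, 2, 2, 39]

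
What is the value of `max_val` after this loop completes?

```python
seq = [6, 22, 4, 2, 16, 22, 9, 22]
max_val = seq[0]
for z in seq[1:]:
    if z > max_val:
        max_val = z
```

Maximum of [6, 22, 4, 2, 16, 22, 9, 22]
`max_val` takes the values: 6 → 22

Answer: 22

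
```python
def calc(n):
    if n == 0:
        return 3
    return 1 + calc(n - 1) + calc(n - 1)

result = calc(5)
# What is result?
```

calc(n) = 1 + 2·calc(n-1), calc(0)=3. Closed form: (3+1)·2^5 - 1 = 127.

Answer: 127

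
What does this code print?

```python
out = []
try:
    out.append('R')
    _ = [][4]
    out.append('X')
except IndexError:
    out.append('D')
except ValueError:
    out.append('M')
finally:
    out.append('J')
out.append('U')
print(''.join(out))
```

Execution trace: 'R' (try body) → 'D' (except IndexError) → 'J' (finally) → 'U' (after the try/except). Output: RDJU

Answer: RDJU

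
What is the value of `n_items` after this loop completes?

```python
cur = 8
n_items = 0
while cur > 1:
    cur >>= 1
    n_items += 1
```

Count right shifts until 1
`n_items` takes the values: 0 → 1 → 2 → 3

Answer: 3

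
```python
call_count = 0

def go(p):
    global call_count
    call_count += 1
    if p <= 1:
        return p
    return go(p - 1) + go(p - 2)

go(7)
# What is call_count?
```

Calls(p) = 1 + Calls(p-1) + Calls(p-2); Calls(0)=Calls(1)=1. For p=7 this gives 41.

Answer: 41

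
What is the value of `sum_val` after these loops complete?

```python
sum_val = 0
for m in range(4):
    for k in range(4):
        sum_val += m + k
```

Sum of all m+k for m,k in 4x4
`sum_val` takes the values: 0 → 1 → 3 → 6 → 7 → 9 → 12 → 16 → 18 → 21 → 25 → 30 → 33 → 37 → 42 → 48

Answer: 48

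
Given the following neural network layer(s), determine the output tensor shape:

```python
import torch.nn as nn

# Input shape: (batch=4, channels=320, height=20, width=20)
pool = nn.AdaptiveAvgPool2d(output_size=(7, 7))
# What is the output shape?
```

Input: (4, 320, 20, 20) -> Output: (4, 320, 7, 7)

Answer: (4, 320, 7, 7)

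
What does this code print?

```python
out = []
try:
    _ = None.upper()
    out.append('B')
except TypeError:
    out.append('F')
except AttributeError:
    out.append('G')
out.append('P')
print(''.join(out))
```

Execution trace: 'G' (except AttributeError) → 'P' (after the try/except). Output: GP

Answer: GP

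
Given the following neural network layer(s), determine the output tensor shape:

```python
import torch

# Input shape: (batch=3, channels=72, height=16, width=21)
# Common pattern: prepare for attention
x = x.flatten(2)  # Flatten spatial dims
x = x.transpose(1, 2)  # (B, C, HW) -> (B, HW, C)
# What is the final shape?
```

Input: (3, 72, 16, 21) -> after flatten(2): (3, 72, 336) -> Output: (3, 336, 72)

Answer: (3, 336, 72)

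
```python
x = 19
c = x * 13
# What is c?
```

Trace:
`x = 19` → x = 19
`c = x * 13` → c = 247
So c = 247

Answer: 247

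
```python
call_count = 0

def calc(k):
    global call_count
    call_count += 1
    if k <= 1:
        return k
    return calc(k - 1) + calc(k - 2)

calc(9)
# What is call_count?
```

Calls(k) = 1 + Calls(k-1) + Calls(k-2); Calls(0)=Calls(1)=1. For k=9 this gives 109.

Answer: 109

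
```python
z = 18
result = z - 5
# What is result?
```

Trace:
`z = 18` → z = 18
`result = z - 5` → result = 13
So result = 13

Answer: 13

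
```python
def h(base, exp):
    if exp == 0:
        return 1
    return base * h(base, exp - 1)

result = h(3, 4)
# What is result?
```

h(3, 4) = 3 * 3 * 3 * 3 = 81

Answer: 81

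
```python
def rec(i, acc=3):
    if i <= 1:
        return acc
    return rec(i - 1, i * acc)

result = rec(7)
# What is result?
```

Accumulator trace (n, acc): (7, 3) -> (6, 21) -> (5, 126) -> (4, 630) -> (3, 2520) -> (2, 7560) -> (1, 15120) -> return 15120

Answer: 15120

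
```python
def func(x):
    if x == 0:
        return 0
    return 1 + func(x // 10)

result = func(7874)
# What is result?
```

Count of digits of 7874: 4

Answer: 4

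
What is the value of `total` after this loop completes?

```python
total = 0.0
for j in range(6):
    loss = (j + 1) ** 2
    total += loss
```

Sum of squared losses 1² + 2² + ... + 6²
`total` takes the values: 0.0 → 1.0 → 5.0 → 14.0 → 30.0 → 55.0 → 91.0

Answer: 91.0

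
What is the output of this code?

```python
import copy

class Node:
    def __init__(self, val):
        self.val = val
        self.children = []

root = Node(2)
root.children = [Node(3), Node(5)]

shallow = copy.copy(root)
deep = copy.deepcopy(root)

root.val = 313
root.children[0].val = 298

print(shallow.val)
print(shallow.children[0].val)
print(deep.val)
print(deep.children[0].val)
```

Key concept: deep copy with custom objects.
Step by step:
`root = Node(2)` → root = Node(val=2, children=[])
`root.children = [Node(3), Node(5)]` → root = Node(val=2, children=[Node(val=3, children=[]), Node(val=5, children=[])])
`shallow = copy.copy(root)` → shallow = Node(val=2, children=[Node(val=3, children=[]), Node(val=5, children=[])])
`deep = copy.deepcopy(root)` → deep = Node(val=2, children=[Node(val=3, children=[]), Node(val=5, children=[])])
`root.val = 313` → root = Node(val=313, children=[Node(val=3, children=[]), Node(val=5, children=[])])
`root.children[0].val = 298` → root = Node(val=313, children=[Node(val=298, children=[]), Node(val=5, children=[])]); shallow = Node(val=2, children=[Node(val=298, children=[]), Node(val=5, children=[])])
`print(shallow.val)` → prints 2
`print(shallow.children[0].val)` → prints 298
`print(deep.val)` → prints 2
`print(deep.children[0].val)` → prints 3

Answer:
2
298
2
3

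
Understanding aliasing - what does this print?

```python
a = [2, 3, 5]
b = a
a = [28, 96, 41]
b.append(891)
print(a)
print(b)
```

Key concept: rebinding vs mutation: a is rebound to a new list, b still points at the original.
Step by step:
`a = [2, 3, 5]` → a = [2, 3, 5]
`b = a` → b = [2, 3, 5] (same object as a)
`a = [28, 96, 41]` → a = [28, 96, 41]
`b.append(891)` → b = [2, 3, 5, 891]
`print(a)` → prints [28, 96, 41]
`print(b)` → prints [2, 3, 5, 891]

Answer:
[28, 96, 41]
[2, 3, 5, 891]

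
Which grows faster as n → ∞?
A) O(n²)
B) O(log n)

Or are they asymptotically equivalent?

O(n²) vs O(log n): Higher order terms dominate.

Answer: A) O(n²) grows faster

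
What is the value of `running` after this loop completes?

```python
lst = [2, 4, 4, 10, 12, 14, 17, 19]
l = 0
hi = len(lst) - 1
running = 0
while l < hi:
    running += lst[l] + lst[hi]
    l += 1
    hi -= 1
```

Sum of pairs from ends
`running` takes the values: 0 → 21 → 42 → 60 → 82

Answer: 82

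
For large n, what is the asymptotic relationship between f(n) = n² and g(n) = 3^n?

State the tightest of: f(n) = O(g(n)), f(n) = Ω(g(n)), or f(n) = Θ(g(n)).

n² vs 3^n: f(n) = O(g(n)) but not Ω(g(n)) — 3^n grows strictly faster than n².

Answer: f(n) = O(g(n)) but not Ω(g(n)) — 3^n grows strictly faster than n².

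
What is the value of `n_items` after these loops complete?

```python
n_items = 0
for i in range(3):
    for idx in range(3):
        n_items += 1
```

3 * 3 = 9
`n_items` takes the values: 0 → 1 → 2 → 3 → 4 → 5 → 6 → 7 → 8 → 9

Answer: 9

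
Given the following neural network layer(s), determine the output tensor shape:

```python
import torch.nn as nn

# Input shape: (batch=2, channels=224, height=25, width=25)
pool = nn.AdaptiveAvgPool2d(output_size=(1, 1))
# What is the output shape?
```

Input: (2, 224, 25, 25) -> Output: (2, 224, 1, 1)

Answer: (2, 224, 1, 1)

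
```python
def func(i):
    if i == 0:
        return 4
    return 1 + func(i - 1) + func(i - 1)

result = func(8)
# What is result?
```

func(i) = 1 + 2·func(i-1), func(0)=4. Closed form: (4+1)·2^8 - 1 = 1279.

Answer: 1279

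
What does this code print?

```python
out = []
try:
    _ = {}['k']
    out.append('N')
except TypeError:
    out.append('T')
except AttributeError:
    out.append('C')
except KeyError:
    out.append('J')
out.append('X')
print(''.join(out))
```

Execution trace: 'J' (except KeyError) → 'X' (after the try/except). Output: JX

Answer: JX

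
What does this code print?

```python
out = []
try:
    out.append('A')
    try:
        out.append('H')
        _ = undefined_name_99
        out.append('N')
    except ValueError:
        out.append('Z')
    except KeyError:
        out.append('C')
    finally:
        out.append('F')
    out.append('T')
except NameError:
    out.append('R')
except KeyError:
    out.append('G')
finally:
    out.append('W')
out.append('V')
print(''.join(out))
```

Execution trace: 'A' (try body) → 'H' (inner try body) → 'F' (inner finally) → 'R' (except NameError) → 'W' (finally) → 'V' (after the try/except). Output: AHFRWV

Answer: AHFRWV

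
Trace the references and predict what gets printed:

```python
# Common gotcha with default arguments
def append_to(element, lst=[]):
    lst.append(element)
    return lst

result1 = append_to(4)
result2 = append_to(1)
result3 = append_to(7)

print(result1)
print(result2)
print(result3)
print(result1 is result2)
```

Key concept: mutable default argument gotcha.
Step by step:
`result1 = append_to(4)` → result1 = [4]
`result2 = append_to(1)` → result1 = [4, 1] (same object as result2); result2 = [4, 1] (same object as result1)
`result3 = append_to(7)` → result1 = [4, 1, 7] (same object as result2, result3); result2 = [4, 1, 7] (same object as result1, result3); result3 = [4, 1, 7] (same object as result1, result2)
`print(result1)` → prints [4, 1, 7]
`print(result2)` → prints [4, 1, 7]
`print(result3)` → prints [4, 1, 7]
`print(result1 is result2)` → prints True

Answer:
[4, 1, 7]
[4, 1, 7]
[4, 1, 7]
True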